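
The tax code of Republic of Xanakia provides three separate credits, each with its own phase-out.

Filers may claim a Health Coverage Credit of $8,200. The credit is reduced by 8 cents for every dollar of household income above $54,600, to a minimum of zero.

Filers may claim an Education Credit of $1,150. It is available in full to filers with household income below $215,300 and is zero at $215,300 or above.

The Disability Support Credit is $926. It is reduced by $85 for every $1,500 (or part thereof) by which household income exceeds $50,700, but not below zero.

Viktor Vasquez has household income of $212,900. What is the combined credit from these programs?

$1,150

Health Coverage Credit: 8% of the $158,300 excess over $54,600 is $12,664 ≥ base, so the credit is $0.
Education Credit: $212,900 is below the $215,300 cutoff, so the full $1,150 applies.
Disability Support Credit: income exceeds $50,700 by $162,200 → 109 increments × $85 = $9,265 ≥ base, so the credit is $0.
Total: $0 + $1,150 + $0 = $1,150.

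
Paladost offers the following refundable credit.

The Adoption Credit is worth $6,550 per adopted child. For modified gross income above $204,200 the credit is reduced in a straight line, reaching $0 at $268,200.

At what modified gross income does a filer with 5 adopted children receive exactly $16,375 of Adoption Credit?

Full credit = 5 × $6,550 = $32,750.
$16,375 is 16,375/32,750 of the full $32,750, so 16,375/32,750 of the $64,000 range has been used: income = $204,200 + $64,000 × 16,375/32,750 = $236,200.

$236,200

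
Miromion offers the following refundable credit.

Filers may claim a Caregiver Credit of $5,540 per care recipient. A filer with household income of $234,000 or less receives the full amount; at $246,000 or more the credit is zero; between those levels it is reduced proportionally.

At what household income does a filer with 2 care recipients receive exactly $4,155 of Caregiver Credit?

Full credit = 2 × $5,540 = $11,080.
$4,155 is 4,155/11,080 of the full $11,080, so 6,925/11,080 of the $12,000 range has been used: income = $234,000 + $12,000 × 6,925/11,080 = $241,500.

$241,500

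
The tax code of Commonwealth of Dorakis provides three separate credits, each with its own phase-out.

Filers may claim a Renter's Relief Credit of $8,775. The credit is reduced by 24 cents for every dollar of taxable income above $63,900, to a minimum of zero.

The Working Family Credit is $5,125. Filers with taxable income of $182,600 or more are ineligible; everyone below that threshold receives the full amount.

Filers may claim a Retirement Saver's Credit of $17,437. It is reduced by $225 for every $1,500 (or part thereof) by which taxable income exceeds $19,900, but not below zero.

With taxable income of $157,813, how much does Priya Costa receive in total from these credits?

Renter's Relief Credit: 24% of the $93,913 excess over $63,900 is $22,539.12 ≥ base, so the credit is $0.
Working Family Credit: $157,813 is below the $182,600 cutoff, so the full $5,125 applies.
Retirement Saver's Credit: income exceeds $19,900 by $137,913 → 92 increments × $225 = $20,700 ≥ base, so the credit is $0.
Total: $0 + $5,125 + $0 = $5,125.

$5,125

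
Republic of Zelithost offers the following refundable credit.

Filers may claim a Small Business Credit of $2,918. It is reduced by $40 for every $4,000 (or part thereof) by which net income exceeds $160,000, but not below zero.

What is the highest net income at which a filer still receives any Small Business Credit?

After 72 increments the reduction is 72 × $40 = $2,880, leaving $38; one more increment wipes it out. Increment 72 ends at excess 72 × $4,000 = $288,000, so the highest qualifying income is $160,000 + $288,000 = $448,000.

$448,000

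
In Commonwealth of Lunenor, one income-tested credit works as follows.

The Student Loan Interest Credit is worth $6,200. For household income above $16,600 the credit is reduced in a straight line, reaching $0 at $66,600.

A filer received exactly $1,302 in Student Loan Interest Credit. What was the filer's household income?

$1,302 is 1,302/6,200 of the full $6,200, so 4,898/6,200 of the $50,000 range has been used: income = $16,600 + $50,000 × 4,898/6,200 = $56,100.

$56,100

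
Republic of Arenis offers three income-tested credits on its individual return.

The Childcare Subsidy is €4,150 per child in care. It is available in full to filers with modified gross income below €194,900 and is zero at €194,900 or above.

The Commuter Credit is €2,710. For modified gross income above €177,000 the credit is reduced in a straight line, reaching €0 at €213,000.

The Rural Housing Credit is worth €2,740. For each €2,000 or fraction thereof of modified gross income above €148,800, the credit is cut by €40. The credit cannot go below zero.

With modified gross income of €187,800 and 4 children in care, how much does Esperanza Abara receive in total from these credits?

Childcare Subsidy: base = 4 × €4,150 = €16,600. €187,800 is below the €194,900 cutoff, so the full €16,600 applies.
Commuter Credit: €187,800 is €10,800 into a €36,000 phase-out range, leaving 25,200/36,000 of the credit: €2,710 × 25,200/36,000 = €1,897.
Rural Housing Credit: income exceeds €148,800 by €39,000, which is 20 full-or-partial €2,000 increments; reduction = 20 × €40 = €800, leaving €1,940.
Total: €16,600 + €1,897 + €1,940 = €20,437.

€20,437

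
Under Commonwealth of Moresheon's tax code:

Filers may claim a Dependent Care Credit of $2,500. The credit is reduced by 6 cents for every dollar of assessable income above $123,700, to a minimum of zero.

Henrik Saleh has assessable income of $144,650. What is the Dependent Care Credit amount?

Dependent Care Credit: 6% of the $20,950 excess over $123,700 is $1,257; credit = $2,500 − $1,257 = $1,243.

$1,243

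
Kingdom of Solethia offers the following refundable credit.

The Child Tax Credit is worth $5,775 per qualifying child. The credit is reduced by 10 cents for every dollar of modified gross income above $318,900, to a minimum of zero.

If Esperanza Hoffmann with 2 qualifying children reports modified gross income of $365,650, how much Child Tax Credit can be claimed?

$6,875

Child Tax Credit: base = 2 × $5,775 = $11,550. 10% of the $46,750 excess over $318,900 is $4,675; credit = $11,550 − $4,675 = $6,875.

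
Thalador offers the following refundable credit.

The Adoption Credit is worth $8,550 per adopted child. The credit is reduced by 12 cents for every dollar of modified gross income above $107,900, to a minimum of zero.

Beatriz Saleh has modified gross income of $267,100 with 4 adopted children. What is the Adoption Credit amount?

$15,096

Adoption Credit: base = 4 × $8,550 = $34,200. 12% of the $159,200 excess over $107,900 is $19,104; credit = $34,200 − $19,104 = $15,096.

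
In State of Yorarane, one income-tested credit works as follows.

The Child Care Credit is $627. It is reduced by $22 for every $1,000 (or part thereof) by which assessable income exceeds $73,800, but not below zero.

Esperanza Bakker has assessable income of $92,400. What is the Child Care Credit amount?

Child Care Credit: income exceeds $73,800 by $18,600, which is 19 full-or-partial $1,000 increments; reduction = 19 × $22 = $418, leaving $209.

$209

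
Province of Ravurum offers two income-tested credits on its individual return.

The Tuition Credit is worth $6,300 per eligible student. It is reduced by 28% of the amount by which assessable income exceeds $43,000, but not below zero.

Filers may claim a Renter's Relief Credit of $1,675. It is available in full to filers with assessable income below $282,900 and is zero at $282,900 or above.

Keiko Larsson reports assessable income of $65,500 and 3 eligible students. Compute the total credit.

$14,275

Tuition Credit: base = 3 × $6,300 = $18,900. 28% of the $22,500 excess over $43,000 is $6,300; credit = $18,900 − $6,300 = $12,600.
Renter's Relief Credit: $65,500 is below the $282,900 cutoff, so the full $1,675 applies.
Total: $12,600 + $1,675 = $14,275.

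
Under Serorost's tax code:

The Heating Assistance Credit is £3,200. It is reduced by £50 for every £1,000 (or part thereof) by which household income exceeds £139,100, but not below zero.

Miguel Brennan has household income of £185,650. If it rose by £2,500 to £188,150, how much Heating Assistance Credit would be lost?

£150

At £185,650 — income exceeds £139,100 by £46,550, which is 47 full-or-partial £1,000 increments; reduction = 47 × £50 = £2,350, leaving £850.
At £188,150 — income exceeds £139,100 by £49,050, which is 50 full-or-partial £1,000 increments; reduction = 50 × £50 = £2,500, leaving £700.
Lost: £850 − £700 = £150.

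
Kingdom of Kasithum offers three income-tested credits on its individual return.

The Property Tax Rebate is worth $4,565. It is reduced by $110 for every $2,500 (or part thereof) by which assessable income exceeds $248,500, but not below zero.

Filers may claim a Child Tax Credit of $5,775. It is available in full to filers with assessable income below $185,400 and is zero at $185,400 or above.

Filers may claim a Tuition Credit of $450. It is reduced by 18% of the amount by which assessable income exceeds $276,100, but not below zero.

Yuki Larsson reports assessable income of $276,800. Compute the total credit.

Property Tax Rebate: income exceeds $248,500 by $28,300, which is 12 full-or-partial $2,500 increments; reduction = 12 × $110 = $1,320, leaving $3,245.
Child Tax Credit: $276,800 meets or exceeds the $185,400 cutoff, so the credit is $0.
Tuition Credit: 18% of the $700 excess over $276,100 is $126; credit = $450 − $126 = $324.
Total: $3,245 + $0 + $324 = $3,569.

$3,569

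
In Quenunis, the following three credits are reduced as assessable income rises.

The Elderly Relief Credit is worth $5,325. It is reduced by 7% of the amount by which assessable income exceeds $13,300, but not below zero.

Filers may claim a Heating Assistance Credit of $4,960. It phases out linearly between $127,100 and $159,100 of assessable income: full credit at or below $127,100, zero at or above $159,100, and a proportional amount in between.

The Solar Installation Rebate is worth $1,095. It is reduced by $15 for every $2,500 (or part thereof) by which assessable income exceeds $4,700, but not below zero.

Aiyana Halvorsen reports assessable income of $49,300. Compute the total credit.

Elderly Relief Credit: 7% of the $36,000 excess over $13,300 is $2,520; credit = $5,325 − $2,520 = $2,805.
Heating Assistance Credit: $49,300 is at or below the $127,100 threshold, so the full $4,960 applies.
Solar Installation Rebate: income exceeds $4,700 by $44,600, which is 18 full-or-partial $2,500 increments; reduction = 18 × $15 = $270, leaving $825.
Total: $2,805 + $4,960 + $825 = $8,590.

$8,590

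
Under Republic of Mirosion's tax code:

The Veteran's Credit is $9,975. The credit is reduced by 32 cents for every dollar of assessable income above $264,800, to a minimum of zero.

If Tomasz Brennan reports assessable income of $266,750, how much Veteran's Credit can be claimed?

Veteran's Credit: 32% of the $1,950 excess over $264,800 is $624; credit = $9,975 − $624 = $9,351.

$9,351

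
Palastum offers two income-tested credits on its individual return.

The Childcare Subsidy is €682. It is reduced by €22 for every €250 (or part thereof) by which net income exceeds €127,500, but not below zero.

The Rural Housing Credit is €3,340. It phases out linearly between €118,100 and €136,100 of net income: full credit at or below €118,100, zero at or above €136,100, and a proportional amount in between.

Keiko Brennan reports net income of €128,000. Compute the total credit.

€2,141

Childcare Subsidy: income exceeds €127,500 by €500, which is 2 full-or-partial €250 increments; reduction = 2 × €22 = €44, leaving €638.
Rural Housing Credit: €128,000 is €9,900 into a €18,000 phase-out range, leaving 8,100/18,000 of the credit: €3,340 × 8,100/18,000 = €1,503.
Total: €638 + €1,503 = €2,141.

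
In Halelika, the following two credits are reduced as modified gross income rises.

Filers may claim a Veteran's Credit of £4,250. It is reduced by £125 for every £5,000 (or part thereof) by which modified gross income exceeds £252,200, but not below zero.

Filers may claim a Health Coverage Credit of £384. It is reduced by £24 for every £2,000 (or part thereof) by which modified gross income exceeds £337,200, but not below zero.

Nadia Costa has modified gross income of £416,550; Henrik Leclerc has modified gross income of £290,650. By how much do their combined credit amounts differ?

Nadia (£416,550): Veteran's Credit: income exceeds £252,200 by £164,350, which is 33 full-or-partial £5,000 increments; reduction = 33 × £125 = £4,125, leaving £125. Health Coverage Credit: income exceeds £337,200 by £79,350 → 40 increments × £24 = £960 ≥ base, so the credit is £0. total £125 + £0 = £125
Henrik (£290,650): Veteran's Credit: income exceeds £252,200 by £38,450, which is 8 full-or-partial £5,000 increments; reduction = 8 × £125 = £1,000, leaving £3,250. Health Coverage Credit: £290,650 is at or below the £337,200 threshold, so the full £384 applies. total £3,250 + £384 = £3,634
Difference: |£125 − £3,634| = £3,509.

£3,509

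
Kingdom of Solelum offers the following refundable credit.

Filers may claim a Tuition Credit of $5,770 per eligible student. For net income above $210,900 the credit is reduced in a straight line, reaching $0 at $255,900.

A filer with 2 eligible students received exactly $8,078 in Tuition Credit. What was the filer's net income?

$224,400

Full credit = 2 × $5,770 = $11,540.
$8,078 is 8,078/11,540 of the full $11,540, so 3,462/11,540 of the $45,000 range has been used: income = $210,900 + $45,000 × 3,462/11,540 = $224,400.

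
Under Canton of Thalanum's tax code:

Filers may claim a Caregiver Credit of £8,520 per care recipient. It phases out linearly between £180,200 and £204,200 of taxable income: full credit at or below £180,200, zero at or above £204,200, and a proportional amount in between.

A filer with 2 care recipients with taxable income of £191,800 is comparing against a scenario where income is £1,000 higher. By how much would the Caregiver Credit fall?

At £191,800 — base = 2 × £8,520 = £17,040. £191,800 is £11,600 into a £24,000 phase-out range, leaving 12,400/24,000 of the credit: £17,040 × 12,400/24,000 = £8,804.
At £192,800 — base = 2 × £8,520 = £17,040. £192,800 is £12,600 into a £24,000 phase-out range, leaving 11,400/24,000 of the credit: £17,040 × 11,400/24,000 = £8,094.
Lost: £8,804 − £8,094 = £710.

£710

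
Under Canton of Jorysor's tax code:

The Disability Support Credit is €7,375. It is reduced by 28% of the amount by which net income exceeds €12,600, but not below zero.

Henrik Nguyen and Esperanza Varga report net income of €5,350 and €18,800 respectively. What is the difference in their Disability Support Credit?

€1,736

Henrik (€5,350): Disability Support Credit: €5,350 is at or below the €12,600 threshold, so the full €7,375 applies.
Esperanza (€18,800): Disability Support Credit: 28% of the €6,200 excess over €12,600 is €1,736; credit = €7,375 − €1,736 = €5,639.
Difference: |€7,375 − €5,639| = €1,736.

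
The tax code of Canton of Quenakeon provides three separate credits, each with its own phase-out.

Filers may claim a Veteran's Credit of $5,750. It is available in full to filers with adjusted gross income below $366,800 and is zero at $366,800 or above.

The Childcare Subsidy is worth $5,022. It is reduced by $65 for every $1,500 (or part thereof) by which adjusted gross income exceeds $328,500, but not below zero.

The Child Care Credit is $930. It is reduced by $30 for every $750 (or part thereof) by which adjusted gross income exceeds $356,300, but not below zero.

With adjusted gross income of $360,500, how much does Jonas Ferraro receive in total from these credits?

Veteran's Credit: $360,500 is below the $366,800 cutoff, so the full $5,750 applies.
Childcare Subsidy: income exceeds $328,500 by $32,000, which is 22 full-or-partial $1,500 increments; reduction = 22 × $65 = $1,430, leaving $3,592.
Child Care Credit: income exceeds $356,300 by $4,200, which is 6 full-or-partial $750 increments; reduction = 6 × $30 = $180, leaving $750.
Total: $5,750 + $3,592 + $750 = $10,092.

$10,092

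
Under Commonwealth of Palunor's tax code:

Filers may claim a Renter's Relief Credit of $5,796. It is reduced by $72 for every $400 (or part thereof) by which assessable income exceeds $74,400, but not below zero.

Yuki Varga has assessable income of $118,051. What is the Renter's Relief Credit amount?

$0

Renter's Relief Credit: income exceeds $74,400 by $43,651 → 110 increments × $72 = $7,920 ≥ base, so the credit is $0.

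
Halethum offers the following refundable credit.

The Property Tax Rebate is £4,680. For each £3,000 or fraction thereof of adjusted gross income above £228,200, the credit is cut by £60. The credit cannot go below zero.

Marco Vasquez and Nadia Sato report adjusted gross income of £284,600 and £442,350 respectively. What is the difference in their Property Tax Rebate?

Marco (£284,600): Property Tax Rebate: income exceeds £228,200 by £56,400, which is 19 full-or-partial £3,000 increments; reduction = 19 × £60 = £1,140, leaving £3,540.
Nadia (£442,350): Property Tax Rebate: income exceeds £228,200 by £214,150, which is 72 full-or-partial £3,000 increments; reduction = 72 × £60 = £4,320, leaving £360.
Difference: |£3,540 − £360| = £3,180.

£3,180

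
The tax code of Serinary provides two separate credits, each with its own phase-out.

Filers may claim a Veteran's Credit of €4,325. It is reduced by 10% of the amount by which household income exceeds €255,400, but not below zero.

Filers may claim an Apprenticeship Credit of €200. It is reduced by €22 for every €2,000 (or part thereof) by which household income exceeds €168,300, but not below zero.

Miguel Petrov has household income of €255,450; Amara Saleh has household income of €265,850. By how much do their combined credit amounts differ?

€1,040

Miguel (€255,450): Veteran's Credit: 10% of the €50 excess over €255,400 is €5; credit = €4,325 − €5 = €4,320. Apprenticeship Credit: income exceeds €168,300 by €87,150 → 44 increments × €22 = €968 ≥ base, so the credit is €0. total €4,320 + €0 = €4,320
Amara (€265,850): Veteran's Credit: 10% of the €10,450 excess over €255,400 is €1,045; credit = €4,325 − €1,045 = €3,280. Apprenticeship Credit: income exceeds €168,300 by €97,550 → 49 increments × €22 = €1,078 ≥ base, so the credit is €0. total €3,280 + €0 = €3,280
Difference: |€4,320 − €3,280| = €1,040.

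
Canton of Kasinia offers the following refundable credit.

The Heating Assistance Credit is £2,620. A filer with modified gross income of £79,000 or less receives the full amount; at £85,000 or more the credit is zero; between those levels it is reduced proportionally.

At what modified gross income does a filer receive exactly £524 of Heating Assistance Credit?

£83,800

£524 is 524/2,620 of the full £2,620, so 2,096/2,620 of the £6,000 range has been used: income = £79,000 + £6,000 × 2,096/2,620 = £83,800.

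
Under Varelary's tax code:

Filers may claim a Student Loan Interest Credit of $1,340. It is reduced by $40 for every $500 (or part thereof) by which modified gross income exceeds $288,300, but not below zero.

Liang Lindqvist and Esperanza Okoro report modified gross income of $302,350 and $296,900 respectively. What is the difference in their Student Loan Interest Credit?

$440

Liang ($302,350): Student Loan Interest Credit: income exceeds $288,300 by $14,050, which is 29 full-or-partial $500 increments; reduction = 29 × $40 = $1,160, leaving $180.
Esperanza ($296,900): Student Loan Interest Credit: income exceeds $288,300 by $8,600, which is 18 full-or-partial $500 increments; reduction = 18 × $40 = $720, leaving $620.
Difference: |$180 − $620| = $440.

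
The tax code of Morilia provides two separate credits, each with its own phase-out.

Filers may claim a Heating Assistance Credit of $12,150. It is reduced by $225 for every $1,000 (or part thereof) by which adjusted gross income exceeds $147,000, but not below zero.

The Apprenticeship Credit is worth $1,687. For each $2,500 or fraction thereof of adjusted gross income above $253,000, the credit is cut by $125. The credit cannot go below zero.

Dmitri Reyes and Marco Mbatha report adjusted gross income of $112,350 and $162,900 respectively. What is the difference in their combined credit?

$3,600

Dmitri ($112,350): Heating Assistance Credit: $112,350 is at or below the $147,000 threshold, so the full $12,150 applies. Apprenticeship Credit: $112,350 is at or below the $253,000 threshold, so the full $1,687 applies. total $12,150 + $1,687 = $13,837
Marco ($162,900): Heating Assistance Credit: income exceeds $147,000 by $15,900, which is 16 full-or-partial $1,000 increments; reduction = 16 × $225 = $3,600, leaving $8,550. Apprenticeship Credit: $162,900 is at or below the $253,000 threshold, so the full $1,687 applies. total $8,550 + $1,687 = $10,237
Difference: |$13,837 − $10,237| = $3,600.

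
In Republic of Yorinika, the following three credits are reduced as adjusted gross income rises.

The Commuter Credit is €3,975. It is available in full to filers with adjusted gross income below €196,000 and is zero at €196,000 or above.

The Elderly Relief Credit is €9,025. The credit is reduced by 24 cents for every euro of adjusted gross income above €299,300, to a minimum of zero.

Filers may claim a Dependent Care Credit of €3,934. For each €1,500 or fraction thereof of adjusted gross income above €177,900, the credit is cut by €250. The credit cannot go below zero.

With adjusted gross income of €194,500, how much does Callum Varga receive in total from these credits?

€13,934

Commuter Credit: €194,500 is below the €196,000 cutoff, so the full €3,975 applies.
Elderly Relief Credit: €194,500 is at or below the €299,300 threshold, so the full €9,025 applies.
Dependent Care Credit: income exceeds €177,900 by €16,600, which is 12 full-or-partial €1,500 increments; reduction = 12 × €250 = €3,000, leaving €934.
Total: €3,975 + €9,025 + €934 = €13,934.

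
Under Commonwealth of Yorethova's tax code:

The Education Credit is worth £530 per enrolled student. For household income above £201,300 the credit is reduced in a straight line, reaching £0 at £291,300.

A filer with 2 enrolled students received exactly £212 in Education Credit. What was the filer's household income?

£273,300

Full credit = 2 × £530 = £1,060.
£212 is 212/1,060 of the full £1,060, so 848/1,060 of the £90,000 range has been used: income = £201,300 + £90,000 × 848/1,060 = £273,300.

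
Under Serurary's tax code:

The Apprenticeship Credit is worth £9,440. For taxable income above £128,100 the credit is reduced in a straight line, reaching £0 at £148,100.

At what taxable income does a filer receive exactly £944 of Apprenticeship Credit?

£146,100

£944 is 944/9,440 of the full £9,440, so 8,496/9,440 of the £20,000 range has been used: income = £128,100 + £20,000 × 8,496/9,440 = £146,100.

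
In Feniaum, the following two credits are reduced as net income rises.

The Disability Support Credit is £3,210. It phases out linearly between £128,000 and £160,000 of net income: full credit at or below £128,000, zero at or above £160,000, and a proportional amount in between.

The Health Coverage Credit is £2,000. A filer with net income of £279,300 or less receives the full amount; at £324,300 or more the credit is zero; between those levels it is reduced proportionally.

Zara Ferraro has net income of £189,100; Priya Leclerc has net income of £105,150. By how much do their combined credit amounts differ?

Zara (£189,100): Disability Support Credit: £189,100 is at or above £160,000, so the credit is £0. Health Coverage Credit: £189,100 is at or below the £279,300 threshold, so the full £2,000 applies. total £0 + £2,000 = £2,000
Priya (£105,150): Disability Support Credit: £105,150 is at or below the £128,000 threshold, so the full £3,210 applies. Health Coverage Credit: £105,150 is at or below the £279,300 threshold, so the full £2,000 applies. total £3,210 + £2,000 = £5,210
Difference: |£2,000 − £5,210| = £3,210.

£3,210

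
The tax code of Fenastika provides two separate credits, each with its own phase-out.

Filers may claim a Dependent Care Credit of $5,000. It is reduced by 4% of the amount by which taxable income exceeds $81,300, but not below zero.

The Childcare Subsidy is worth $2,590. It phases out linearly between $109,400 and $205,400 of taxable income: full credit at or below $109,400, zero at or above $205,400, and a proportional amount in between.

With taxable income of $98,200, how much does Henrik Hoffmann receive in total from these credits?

Dependent Care Credit: 4% of the $16,900 excess over $81,300 is $676; credit = $5,000 − $676 = $4,324.
Childcare Subsidy: $98,200 is at or below the $109,400 threshold, so the full $2,590 applies.
Total: $4,324 + $2,590 = $6,914.

$6,914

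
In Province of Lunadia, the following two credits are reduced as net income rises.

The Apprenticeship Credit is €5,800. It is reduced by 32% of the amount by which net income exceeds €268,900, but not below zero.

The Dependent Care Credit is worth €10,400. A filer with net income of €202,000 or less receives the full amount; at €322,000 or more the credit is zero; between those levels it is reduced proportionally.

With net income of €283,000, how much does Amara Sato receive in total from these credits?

Apprenticeship Credit: 32% of the €14,100 excess over €268,900 is €4,512; credit = €5,800 − €4,512 = €1,288.
Dependent Care Credit: €283,000 is €81,000 into a €120,000 phase-out range, leaving 39,000/120,000 of the credit: €10,400 × 39,000/120,000 = €3,380.
Total: €1,288 + €3,380 = €4,668.

€4,668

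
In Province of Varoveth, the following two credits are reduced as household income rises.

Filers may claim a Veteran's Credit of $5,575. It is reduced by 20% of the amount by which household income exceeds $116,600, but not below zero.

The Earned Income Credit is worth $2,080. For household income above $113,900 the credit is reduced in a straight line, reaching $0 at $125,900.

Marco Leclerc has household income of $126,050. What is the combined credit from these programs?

$3,685

Veteran's Credit: 20% of the $9,450 excess over $116,600 is $1,890; credit = $5,575 − $1,890 = $3,685.
Earned Income Credit: $126,050 is at or above $125,900, so the credit is $0.
Total: $3,685 + $0 = $3,685.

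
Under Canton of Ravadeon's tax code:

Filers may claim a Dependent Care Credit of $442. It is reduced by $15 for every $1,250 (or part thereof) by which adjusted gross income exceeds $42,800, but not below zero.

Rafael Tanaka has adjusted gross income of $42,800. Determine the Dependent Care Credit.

Dependent Care Credit: $42,800 is at or below the $42,800 threshold, so the full $442 applies.

$442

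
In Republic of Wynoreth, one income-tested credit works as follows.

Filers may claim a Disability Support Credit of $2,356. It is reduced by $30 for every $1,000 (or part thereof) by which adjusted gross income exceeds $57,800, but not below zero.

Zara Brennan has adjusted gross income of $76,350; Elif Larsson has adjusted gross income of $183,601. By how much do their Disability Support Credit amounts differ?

$1,786

Zara ($76,350): Disability Support Credit: income exceeds $57,800 by $18,550, which is 19 full-or-partial $1,000 increments; reduction = 19 × $30 = $570, leaving $1,786.
Elif ($183,601): Disability Support Credit: income exceeds $57,800 by $125,801 → 126 increments × $30 = $3,780 ≥ base, so the credit is $0.
Difference: |$1,786 − $0| = $1,786.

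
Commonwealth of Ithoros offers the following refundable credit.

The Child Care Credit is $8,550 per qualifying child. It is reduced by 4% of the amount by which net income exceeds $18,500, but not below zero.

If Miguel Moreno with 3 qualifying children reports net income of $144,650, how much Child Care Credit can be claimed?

$20,604

Child Care Credit: base = 3 × $8,550 = $25,650. 4% of the $126,150 excess over $18,500 is $5,046; credit = $25,650 − $5,046 = $20,604.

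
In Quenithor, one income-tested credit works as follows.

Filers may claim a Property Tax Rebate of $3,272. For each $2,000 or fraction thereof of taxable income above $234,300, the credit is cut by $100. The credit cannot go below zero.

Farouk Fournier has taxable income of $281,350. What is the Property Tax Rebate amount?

$872

Property Tax Rebate: income exceeds $234,300 by $47,050, which is 24 full-or-partial $2,000 increments; reduction = 24 × $100 = $2,400, leaving $872.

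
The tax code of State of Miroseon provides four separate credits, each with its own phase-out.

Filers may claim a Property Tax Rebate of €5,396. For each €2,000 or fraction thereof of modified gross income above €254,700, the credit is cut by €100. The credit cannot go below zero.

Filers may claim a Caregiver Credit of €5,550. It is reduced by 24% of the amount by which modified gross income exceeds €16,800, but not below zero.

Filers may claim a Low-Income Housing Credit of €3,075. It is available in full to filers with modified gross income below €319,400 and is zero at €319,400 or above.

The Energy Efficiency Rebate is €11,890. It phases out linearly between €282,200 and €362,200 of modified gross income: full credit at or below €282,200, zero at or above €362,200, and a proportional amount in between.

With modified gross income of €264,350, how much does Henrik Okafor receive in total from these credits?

€19,861

Property Tax Rebate: income exceeds €254,700 by €9,650, which is 5 full-or-partial €2,000 increments; reduction = 5 × €100 = €500, leaving €4,896.
Caregiver Credit: 24% of the €247,550 excess over €16,800 is €59,412 ≥ base, so the credit is €0.
Low-Income Housing Credit: €264,350 is below the €319,400 cutoff, so the full €3,075 applies.
Energy Efficiency Rebate: €264,350 is at or below the €282,200 threshold, so the full €11,890 applies.
Total: €4,896 + €0 + €3,075 + €11,890 = €19,861.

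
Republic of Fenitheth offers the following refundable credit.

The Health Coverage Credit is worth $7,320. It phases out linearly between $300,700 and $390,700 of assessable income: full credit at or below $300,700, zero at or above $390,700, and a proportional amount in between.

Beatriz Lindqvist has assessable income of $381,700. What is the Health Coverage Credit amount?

$732

Health Coverage Credit: $381,700 is $81,000 into a $90,000 phase-out range, leaving 9,000/90,000 of the credit: $7,320 × 9,000/90,000 = $732.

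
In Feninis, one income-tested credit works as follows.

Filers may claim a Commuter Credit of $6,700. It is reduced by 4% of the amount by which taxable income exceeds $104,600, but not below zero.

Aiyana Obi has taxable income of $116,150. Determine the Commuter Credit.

$6,238

Commuter Credit: 4% of the $11,550 excess over $104,600 is $462; credit = $6,700 − $462 = $6,238.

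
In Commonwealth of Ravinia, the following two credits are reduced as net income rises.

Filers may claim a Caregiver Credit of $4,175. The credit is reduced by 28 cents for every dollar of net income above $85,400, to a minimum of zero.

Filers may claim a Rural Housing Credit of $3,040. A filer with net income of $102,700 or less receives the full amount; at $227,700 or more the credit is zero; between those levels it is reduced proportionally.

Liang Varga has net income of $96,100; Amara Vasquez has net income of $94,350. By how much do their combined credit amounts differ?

$490

Liang ($96,100): Caregiver Credit: 28% of the $10,700 excess over $85,400 is $2,996; credit = $4,175 − $2,996 = $1,179. Rural Housing Credit: $96,100 is at or below the $102,700 threshold, so the full $3,040 applies. total $1,179 + $3,040 = $4,219
Amara ($94,350): Caregiver Credit: 28% of the $8,950 excess over $85,400 is $2,506; credit = $4,175 − $2,506 = $1,669. Rural Housing Credit: $94,350 is at or below the $102,700 threshold, so the full $3,040 applies. total $1,669 + $3,040 = $4,709
Difference: |$4,219 − $4,709| = $490.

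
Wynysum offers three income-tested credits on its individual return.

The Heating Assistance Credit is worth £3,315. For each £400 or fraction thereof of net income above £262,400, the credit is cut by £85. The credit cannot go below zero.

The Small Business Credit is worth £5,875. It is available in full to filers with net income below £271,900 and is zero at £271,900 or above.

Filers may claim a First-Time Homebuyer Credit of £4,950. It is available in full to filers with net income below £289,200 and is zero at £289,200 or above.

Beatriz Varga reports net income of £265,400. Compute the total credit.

Heating Assistance Credit: income exceeds £262,400 by £3,000, which is 8 full-or-partial £400 increments; reduction = 8 × £85 = £680, leaving £2,635.
Small Business Credit: £265,400 is below the £271,900 cutoff, so the full £5,875 applies.
First-Time Homebuyer Credit: £265,400 is below the £289,200 cutoff, so the full £4,950 applies.
Total: £2,635 + £5,875 + £4,950 = £13,460.

£13,460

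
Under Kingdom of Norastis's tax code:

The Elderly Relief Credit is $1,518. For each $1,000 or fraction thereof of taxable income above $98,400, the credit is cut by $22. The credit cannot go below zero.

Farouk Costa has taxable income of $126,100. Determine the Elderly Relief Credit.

Elderly Relief Credit: income exceeds $98,400 by $27,700, which is 28 full-or-partial $1,000 increments; reduction = 28 × $22 = $616, leaving $902.

$902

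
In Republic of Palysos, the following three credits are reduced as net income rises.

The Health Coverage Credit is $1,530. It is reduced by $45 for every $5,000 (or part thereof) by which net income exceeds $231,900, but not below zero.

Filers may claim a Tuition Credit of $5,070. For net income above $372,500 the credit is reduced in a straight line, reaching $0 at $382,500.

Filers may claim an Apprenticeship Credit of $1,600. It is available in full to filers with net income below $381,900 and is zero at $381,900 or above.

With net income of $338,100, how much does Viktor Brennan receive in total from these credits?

Health Coverage Credit: income exceeds $231,900 by $106,200, which is 22 full-or-partial $5,000 increments; reduction = 22 × $45 = $990, leaving $540.
Tuition Credit: $338,100 is at or below the $372,500 threshold, so the full $5,070 applies.
Apprenticeship Credit: $338,100 is below the $381,900 cutoff, so the full $1,600 applies.
Total: $540 + $5,070 + $1,600 = $7,210.

$7,210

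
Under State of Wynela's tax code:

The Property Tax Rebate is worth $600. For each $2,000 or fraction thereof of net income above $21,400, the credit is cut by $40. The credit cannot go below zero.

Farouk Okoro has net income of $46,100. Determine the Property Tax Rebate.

$80

Property Tax Rebate: income exceeds $21,400 by $24,700, which is 13 full-or-partial $2,000 increments; reduction = 13 × $40 = $520, leaving $80.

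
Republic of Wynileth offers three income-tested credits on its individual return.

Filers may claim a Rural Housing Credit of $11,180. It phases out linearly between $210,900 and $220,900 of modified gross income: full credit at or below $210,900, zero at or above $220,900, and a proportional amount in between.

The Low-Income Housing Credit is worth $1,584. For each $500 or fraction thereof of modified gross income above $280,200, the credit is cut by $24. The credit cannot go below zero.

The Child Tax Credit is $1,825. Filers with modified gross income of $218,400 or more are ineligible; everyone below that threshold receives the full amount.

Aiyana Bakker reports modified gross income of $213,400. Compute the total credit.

Rural Housing Credit: $213,400 is $2,500 into a $10,000 phase-out range, leaving 7,500/10,000 of the credit: $11,180 × 7,500/10,000 = $8,385.
Low-Income Housing Credit: $213,400 is at or below the $280,200 threshold, so the full $1,584 applies.
Child Tax Credit: $213,400 is below the $218,400 cutoff, so the full $1,825 applies.
Total: $8,385 + $1,584 + $1,825 = $11,794.

$11,794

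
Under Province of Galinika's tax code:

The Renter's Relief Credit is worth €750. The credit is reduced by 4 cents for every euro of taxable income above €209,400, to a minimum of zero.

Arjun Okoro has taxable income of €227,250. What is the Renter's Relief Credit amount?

€36

Renter's Relief Credit: 4% of the €17,850 excess over €209,400 is €714; credit = €750 − €714 = €36.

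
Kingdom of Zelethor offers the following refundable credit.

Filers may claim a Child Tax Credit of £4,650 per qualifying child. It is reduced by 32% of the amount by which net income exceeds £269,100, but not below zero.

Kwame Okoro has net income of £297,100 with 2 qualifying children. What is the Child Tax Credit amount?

£340

Child Tax Credit: base = 2 × £4,650 = £9,300. 32% of the £28,000 excess over £269,100 is £8,960; credit = £9,300 − £8,960 = £340.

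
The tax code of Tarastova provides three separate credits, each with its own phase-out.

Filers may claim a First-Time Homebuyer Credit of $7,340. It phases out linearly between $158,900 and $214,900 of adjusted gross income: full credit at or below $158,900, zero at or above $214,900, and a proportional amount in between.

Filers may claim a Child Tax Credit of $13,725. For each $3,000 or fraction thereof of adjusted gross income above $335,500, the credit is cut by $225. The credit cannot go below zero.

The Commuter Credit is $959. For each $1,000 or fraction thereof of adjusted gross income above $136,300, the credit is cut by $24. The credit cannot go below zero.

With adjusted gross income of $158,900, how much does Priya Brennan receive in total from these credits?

$21,472

First-Time Homebuyer Credit: $158,900 is at or below the $158,900 threshold, so the full $7,340 applies.
Child Tax Credit: $158,900 is at or below the $335,500 threshold, so the full $13,725 applies.
Commuter Credit: income exceeds $136,300 by $22,600, which is 23 full-or-partial $1,000 increments; reduction = 23 × $24 = $552, leaving $407.
Total: $7,340 + $13,725 + $407 = $21,472.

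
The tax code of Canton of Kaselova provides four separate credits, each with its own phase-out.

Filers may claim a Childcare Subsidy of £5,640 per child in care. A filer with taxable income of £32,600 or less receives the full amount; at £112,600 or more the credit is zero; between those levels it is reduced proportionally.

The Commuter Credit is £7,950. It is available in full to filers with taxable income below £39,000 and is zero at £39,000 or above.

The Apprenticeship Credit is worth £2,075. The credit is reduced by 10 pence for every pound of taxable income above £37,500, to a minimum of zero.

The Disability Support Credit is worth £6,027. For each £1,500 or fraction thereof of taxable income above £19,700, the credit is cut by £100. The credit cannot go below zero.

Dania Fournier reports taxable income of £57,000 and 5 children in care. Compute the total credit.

Childcare Subsidy: base = 5 × £5,640 = £28,200. £57,000 is £24,400 into a £80,000 phase-out range, leaving 55,600/80,000 of the credit: £28,200 × 55,600/80,000 = £19,599.
Commuter Credit: £57,000 meets or exceeds the £39,000 cutoff, so the credit is £0.
Apprenticeship Credit: 10% of the £19,500 excess over £37,500 is £1,950; credit = £2,075 − £1,950 = £125.
Disability Support Credit: income exceeds £19,700 by £37,300, which is 25 full-or-partial £1,500 increments; reduction = 25 × £100 = £2,500, leaving £3,527.
Total: £19,599 + £0 + £125 + £3,527 = £23,251.

£23,251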